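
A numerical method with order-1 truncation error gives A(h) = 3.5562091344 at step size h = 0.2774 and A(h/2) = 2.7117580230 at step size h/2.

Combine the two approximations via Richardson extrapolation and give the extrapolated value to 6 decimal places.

1.867307

r = 1: numerator weight 2, denominator 1.
Numerator 2*A(h/2) − A(h) = 2*2.7117580230 − 3.5562091344 = 1.8673069116
R = 1.8673069116/1 = 1.8673069116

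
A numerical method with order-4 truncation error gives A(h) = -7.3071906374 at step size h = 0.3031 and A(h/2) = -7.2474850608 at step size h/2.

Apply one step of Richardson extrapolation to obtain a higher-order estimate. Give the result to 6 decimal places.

With r = 4 the leading error scales as h^4, so the weight is 2^4 = 16.
2^4×A(h/2) = -115.9597609728; minus A(h) gives -108.6525703354.
(16×(-7.2474850608) − (-7.3071906374))/(16 − 1) = -7.2435046890
Correction |R − A(h/2)| = 3.980e-03; gap |A(h/2) − A(h)| = 5.971e-02.

-7.243505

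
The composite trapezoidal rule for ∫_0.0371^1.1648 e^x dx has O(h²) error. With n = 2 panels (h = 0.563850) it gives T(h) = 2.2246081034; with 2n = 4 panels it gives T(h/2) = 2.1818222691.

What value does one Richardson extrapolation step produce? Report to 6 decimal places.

2.167560

Order 2 gives 2^r = 4 and 2^r − 1 = 3.
Difference of the inputs: 2.1818222691 − 2.2246081034 = -0.0427858343
Divide by 2^2 − 1 = 3: (-0.0427858343)/3 = -0.0142619448
R = 2.1818222691 − 0.0142619448 = 2.1675603243
Correction |R − A(h/2)| = 1.426e-02; gap |A(h/2) − A(h)| = 4.279e-02.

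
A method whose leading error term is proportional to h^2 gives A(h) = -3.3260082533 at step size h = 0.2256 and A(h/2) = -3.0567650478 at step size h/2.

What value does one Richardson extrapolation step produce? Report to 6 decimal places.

The method has order 2: 2^2 = 4.
4·(-3.0567650478) = -12.2270601912; (-12.2270601912) − (-3.3260082533) = -8.9010519379
Denominator 4 − 1 = 3.
Extrapolated: (-8.9010519379) / 3 = -2.9670173126

-2.967017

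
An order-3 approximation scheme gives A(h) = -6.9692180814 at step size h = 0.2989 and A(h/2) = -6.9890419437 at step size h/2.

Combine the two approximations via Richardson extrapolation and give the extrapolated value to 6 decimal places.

-6.991874

The method has order 3: 2^3 = 8.
2^3 × A(h/2) = -55.9123355496; minus A(h) gives -48.9431174682.
(-48.9431174682) ÷ 7 = -6.9918739240
Correction |R − A(h/2)| = 2.832e-03; gap |A(h/2) − A(h)| = 1.982e-02.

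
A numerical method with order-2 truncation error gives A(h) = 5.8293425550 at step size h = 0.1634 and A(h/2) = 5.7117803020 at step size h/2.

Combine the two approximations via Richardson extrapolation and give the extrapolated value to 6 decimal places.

r = 2, so 2^r = 4.
2^2×A(h/2) = 22.8471212080; minus A(h) gives 17.0177786530.
Denominator 4 − 1 = 3.
So the Richardson estimate is 5.6725928843.

5.672593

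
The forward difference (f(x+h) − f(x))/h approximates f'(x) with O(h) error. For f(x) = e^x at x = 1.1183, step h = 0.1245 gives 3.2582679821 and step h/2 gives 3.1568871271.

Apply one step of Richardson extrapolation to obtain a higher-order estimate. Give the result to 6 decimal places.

3.055506

The method has order 1: 2^1 = 2.
2×3.1568871271 = 6.3137742542; 6.3137742542 − 3.2582679821 = 3.0555062721
Divide by 2^1 − 1 = 1.
3.0555062721 ÷ 1 = 3.0555062721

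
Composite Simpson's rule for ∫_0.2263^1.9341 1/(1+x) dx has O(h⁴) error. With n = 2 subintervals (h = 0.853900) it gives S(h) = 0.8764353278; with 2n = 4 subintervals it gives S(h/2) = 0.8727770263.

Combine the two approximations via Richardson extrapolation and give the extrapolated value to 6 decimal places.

0.872533

r = 4: numerator weight 16, denominator 15.
16 × 0.8727770263 = 13.9644324208; subtract 0.8764353278 → 13.0879970930
Denominator 16 − 1 = 15.
Result: 0.8725331395
Shift from A(h/2): −0.0002438868.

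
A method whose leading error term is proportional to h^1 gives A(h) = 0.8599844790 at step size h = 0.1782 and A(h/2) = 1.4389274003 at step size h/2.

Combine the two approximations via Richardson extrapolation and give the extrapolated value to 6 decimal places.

2.017870

r = 1, so 2^r = 2.
Numerator 2*A(h/2) − A(h) = 2*1.4389274003 − 0.8599844790 = 2.0178703216
Denominator 2 − 1 = 1.
R = 2.0178703216/1 = 2.0178703216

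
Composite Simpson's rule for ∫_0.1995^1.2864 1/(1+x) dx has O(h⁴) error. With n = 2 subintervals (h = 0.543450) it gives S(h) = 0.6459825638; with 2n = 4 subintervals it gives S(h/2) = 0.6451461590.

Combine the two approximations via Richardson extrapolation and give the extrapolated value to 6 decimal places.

The method has order 4: 2^4 = 16.
A(h/2) − A(h) = 0.6451461590 − 0.6459825638 = -0.0008364048
Correction (A(h/2) − A(h))/(16 − 1) = (-0.0008364048)/15 = -0.0000557603
R = 0.6451461590 − 0.0000557603 = 0.6450903987
Correction |R − A(h/2)| = 5.576e-05; gap |A(h/2) − A(h)| = 8.364e-04.

0.645090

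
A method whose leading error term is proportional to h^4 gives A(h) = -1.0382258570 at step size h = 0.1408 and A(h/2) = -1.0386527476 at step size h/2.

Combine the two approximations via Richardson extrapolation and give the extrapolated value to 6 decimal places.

Order 4 gives 2^r = 16 and 2^r − 1 = 15.
16×(-1.0386527476) = -16.6184439616; (-16.6184439616) − (-1.0382258570) = -15.5802181046
(16×(-1.0386527476) − (-1.0382258570))/(16 − 1) = -1.0386812070

-1.038681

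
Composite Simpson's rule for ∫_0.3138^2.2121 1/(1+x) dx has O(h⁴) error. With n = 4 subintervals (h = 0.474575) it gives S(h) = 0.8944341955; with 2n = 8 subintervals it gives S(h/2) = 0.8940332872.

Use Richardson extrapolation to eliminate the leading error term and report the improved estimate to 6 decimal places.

The method has order 4: 2^4 = 16.
16·0.8940332872 = 14.3045325952; subtract 0.8944341955 → 13.4100983997
(16·0.8940332872 − 0.8944341955)/(16 − 1) = 0.8940065600
Shift from A(h/2): −0.0000267272.

0.894007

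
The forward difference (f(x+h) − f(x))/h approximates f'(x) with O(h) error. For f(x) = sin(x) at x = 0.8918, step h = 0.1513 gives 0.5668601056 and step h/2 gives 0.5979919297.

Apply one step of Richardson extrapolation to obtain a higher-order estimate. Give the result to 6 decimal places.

0.629124

Error is O(h^1); halving h shrinks it by 2^1 = 2.
2·0.5979919297 − 0.5668601056 = 0.6291237538
Denominator 2 − 1 = 1.
Result: 0.6291237538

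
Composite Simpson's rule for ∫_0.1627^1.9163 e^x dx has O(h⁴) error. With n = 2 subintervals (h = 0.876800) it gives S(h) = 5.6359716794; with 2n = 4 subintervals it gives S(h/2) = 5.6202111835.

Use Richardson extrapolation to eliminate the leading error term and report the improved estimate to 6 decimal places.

5.619160

The method has order 4: 2^4 = 16.
Weighted: 89.9233789360 − 5.6359716794 = 84.2874072566
Denominator 16 − 1 = 15.
Extrapolated: 84.2874072566 / 15 = 5.6191604838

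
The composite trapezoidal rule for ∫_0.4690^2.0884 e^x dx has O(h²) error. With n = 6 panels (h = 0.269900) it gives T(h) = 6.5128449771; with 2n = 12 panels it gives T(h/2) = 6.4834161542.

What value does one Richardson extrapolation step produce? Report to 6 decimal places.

Error is O(h^2); halving h shrinks it by 2^2 = 4.
Difference of the inputs: 6.4834161542 − 6.5128449771 = -0.0294288229
Correction (A(h/2) − A(h))/(4 − 1) = (-0.0294288229)/3 = -0.0098096076
R = 6.4834161542 − 0.0098096076 = 6.4736065466

6.473607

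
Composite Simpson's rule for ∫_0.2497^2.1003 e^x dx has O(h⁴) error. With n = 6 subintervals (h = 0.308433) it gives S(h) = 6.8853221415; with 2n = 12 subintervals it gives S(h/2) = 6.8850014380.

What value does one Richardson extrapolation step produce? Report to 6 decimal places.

The method has order 4: 2^4 = 16.
2^4·A(h/2) = 110.1600230080; minus A(h) gives 103.2747008665.
Extrapolated: 103.2747008665 / 15 = 6.8849800578

6.884980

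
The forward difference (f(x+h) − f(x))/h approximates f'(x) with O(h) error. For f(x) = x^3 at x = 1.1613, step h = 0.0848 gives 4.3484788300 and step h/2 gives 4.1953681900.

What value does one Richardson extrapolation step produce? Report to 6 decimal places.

Order 1 gives 2^r = 2 and 2^r − 1 = 1.
A(h/2) − A(h) = 4.1953681900 − 4.3484788300 = -0.1531106400
Correction (A(h/2) − A(h))/(2 − 1) = (-0.1531106400)/1 = -0.1531106400
R = 4.1953681900 − 0.1531106400 = 4.0422575500
Shift from A(h/2): −0.1531106400.

4.042258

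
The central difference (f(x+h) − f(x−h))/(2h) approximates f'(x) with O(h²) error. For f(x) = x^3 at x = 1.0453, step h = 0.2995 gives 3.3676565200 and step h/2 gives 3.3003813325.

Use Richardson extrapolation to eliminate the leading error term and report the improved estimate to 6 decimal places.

3.277956

Method order is 2; weight 2^2 = 4.
4×3.3003813325 − 3.3676565200 = 9.8338688100
Denominator 4 − 1 = 3.
Extrapolated: 9.8338688100 / 3 = 3.2779562700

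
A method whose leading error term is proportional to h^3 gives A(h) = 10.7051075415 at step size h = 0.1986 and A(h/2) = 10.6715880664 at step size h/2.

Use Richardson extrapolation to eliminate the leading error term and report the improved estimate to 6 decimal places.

10.666800

r = 3, so 2^r = 8.
Top: 8(10.6715880664) − (10.7051075415) = 74.6675969897
Extrapolated: 74.6675969897 / 7 = 10.6667995700
Shift from A(h/2): −0.0047884964.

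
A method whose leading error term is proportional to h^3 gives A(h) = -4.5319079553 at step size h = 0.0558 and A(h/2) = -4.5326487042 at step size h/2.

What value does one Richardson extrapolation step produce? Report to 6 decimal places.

With r = 3 the leading error scales as h^3, so the weight is 2^3 = 8.
Top: 8(-4.5326487042) − (-4.5319079553) = -31.7292816783
(8*(-4.5326487042) − (-4.5319079553))/(8 − 1) = -4.5327545255

-4.532755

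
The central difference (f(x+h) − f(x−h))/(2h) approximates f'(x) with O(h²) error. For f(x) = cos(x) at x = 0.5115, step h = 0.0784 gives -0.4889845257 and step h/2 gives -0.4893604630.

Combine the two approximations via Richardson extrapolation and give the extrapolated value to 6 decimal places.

Leading term ∝ h^2; use weight 4 = 2^2.
4 × (-0.4893604630) = -1.9574418520; subtract (-0.4889845257) → -1.4684573263
Divide by 2^2 − 1 = 3.
Result: -0.4894857754
Shift from A(h/2): −0.0001253124.

-0.489486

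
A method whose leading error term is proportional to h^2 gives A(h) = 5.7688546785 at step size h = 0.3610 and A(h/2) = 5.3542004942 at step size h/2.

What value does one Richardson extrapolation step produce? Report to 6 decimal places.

With r = 2 the leading error scales as h^2, so the weight is 2^2 = 4.
Numerator 4×A(h/2) − A(h) = 4×5.3542004942 − 5.7688546785 = 15.6479472983
(4×5.3542004942 − 5.7688546785)/(4 − 1) = 5.2159824328
Shift from A(h/2): −0.1382180614.

5.215982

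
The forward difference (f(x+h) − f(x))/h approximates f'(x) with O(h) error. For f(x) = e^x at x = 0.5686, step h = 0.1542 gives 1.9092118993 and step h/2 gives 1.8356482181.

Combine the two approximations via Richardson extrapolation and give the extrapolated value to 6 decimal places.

1.762085

The method has order 1: 2^1 = 2.
Numerator 2×A(h/2) − A(h) = 2×1.8356482181 − 1.9092118993 = 1.7620845369
1.7620845369 ÷ 1 = 1.7620845369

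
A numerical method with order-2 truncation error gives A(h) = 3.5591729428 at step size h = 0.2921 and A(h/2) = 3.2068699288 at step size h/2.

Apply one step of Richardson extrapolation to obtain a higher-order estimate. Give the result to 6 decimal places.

r = 2: numerator weight 4, denominator 3.
4×3.2068699288 = 12.8274797152; 12.8274797152 − 3.5591729428 = 9.2683067724
Divide by 2^2 − 1 = 3.
(4×3.2068699288 − 3.5591729428)/(4 − 1) = 3.0894355908

3.089436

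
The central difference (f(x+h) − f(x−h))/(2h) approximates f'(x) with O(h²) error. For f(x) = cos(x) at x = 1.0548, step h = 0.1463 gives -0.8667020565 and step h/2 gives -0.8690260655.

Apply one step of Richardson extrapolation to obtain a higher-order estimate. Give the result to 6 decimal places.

-0.869801

r = 2: numerator weight 4, denominator 3.
Numerator 4×A(h/2) − A(h) = 4×(-0.8690260655) − (-0.8667020565) = -2.6094022055
Denominator 4 − 1 = 3.
(4×(-0.8690260655) − (-0.8667020565))/(4 − 1) = -0.8698007352
Correction |R − A(h/2)| = 7.747e-04; gap |A(h/2) − A(h)| = 2.324e-03.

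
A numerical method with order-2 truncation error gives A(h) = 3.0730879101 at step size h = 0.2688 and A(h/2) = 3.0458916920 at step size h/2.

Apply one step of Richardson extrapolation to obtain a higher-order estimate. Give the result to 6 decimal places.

Order 2 gives 2^r = 4 and 2^r − 1 = 3.
Difference of the inputs: 3.0458916920 − 3.0730879101 = -0.0271962181
Divide by 2^2 − 1 = 3: (-0.0271962181)/3 = -0.0090654060
R = A(h/2) + (A(h/2) − A(h))/3 = 3.0458916920 − 0.0090654060 = 3.0368262860
Shift from A(h/2): −0.0090654060.

3.036826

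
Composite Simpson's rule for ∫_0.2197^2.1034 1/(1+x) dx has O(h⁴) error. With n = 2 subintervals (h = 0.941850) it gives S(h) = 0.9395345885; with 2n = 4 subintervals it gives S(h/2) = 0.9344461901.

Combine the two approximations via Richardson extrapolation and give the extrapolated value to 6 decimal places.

Order 4 gives 2^r = 16 and 2^r − 1 = 15.
A(h/2) − A(h) = 0.9344461901 − 0.9395345885 = -0.0050883984
Divide by 2^4 − 1 = 15: (-0.0050883984)/15 = -0.0003392266
R = 0.9344461901 − 0.0003392266 = 0.9341069635

0.934107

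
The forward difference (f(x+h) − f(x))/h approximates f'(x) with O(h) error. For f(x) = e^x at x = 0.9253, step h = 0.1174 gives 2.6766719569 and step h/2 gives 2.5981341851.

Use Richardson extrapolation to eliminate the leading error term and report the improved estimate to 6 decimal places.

Leading term ∝ h^1; use weight 2 = 2^1.
2×2.5981341851 = 5.1962683702; 5.1962683702 − 2.6766719569 = 2.5195964133
Denominator 2 − 1 = 1.
So the Richardson estimate is 2.5195964133.
Gap between inputs: 7.854e-02; correction applied: −0.0785377718.

2.519596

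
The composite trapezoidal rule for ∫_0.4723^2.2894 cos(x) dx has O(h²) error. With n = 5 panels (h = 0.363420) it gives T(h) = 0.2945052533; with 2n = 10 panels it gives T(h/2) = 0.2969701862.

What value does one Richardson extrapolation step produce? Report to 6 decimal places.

The method has order 2: 2^2 = 4.
Weighted: 1.1878807448 − 0.2945052533 = 0.8933754915
0.8933754915 ÷ 3 = 0.2977918305
Gap between inputs: 2.465e-03; correction applied: +0.0008216443.

0.297792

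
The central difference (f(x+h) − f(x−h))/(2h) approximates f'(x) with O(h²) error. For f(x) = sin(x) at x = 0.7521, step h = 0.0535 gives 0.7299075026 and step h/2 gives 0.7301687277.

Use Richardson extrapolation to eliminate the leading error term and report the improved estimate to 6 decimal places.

0.730256

Order 2 gives 2^r = 4 and 2^r − 1 = 3.
2^2*A(h/2) = 2.9206749108; minus A(h) gives 2.1907674082.
Divide by 2^2 − 1 = 3.
R = 2.1907674082/3 = 0.7302558027
Shift from A(h/2): +0.0000870750.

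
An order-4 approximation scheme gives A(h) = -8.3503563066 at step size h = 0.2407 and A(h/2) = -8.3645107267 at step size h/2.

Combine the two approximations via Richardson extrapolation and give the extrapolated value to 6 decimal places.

Error is O(h^4); halving h shrinks it by 2^4 = 16.
16×(-8.3645107267) − (-8.3503563066) = -125.4818153206
R = (-125.4818153206)/15 = -8.3654543547

-8.365454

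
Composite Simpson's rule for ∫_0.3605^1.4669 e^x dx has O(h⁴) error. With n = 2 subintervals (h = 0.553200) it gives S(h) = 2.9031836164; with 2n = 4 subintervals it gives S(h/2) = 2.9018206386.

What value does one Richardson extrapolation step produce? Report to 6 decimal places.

With r = 4 the leading error scales as h^4, so the weight is 2^4 = 16.
16 × 2.9018206386 = 46.4291302176; 46.4291302176 − 2.9031836164 = 43.5259466012
(16 × 2.9018206386 − 2.9031836164)/(16 − 1) = 2.9017297734

2.901730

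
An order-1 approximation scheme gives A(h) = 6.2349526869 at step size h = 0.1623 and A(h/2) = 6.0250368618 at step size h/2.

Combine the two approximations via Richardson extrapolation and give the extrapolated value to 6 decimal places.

With r = 1 the leading error scales as h^1, so the weight is 2^1 = 2.
Numerator 2 × A(h/2) − A(h) = 2 × 6.0250368618 − 6.2349526869 = 5.8151210367
Divide by 2^1 − 1 = 1.
So the Richardson estimate is 5.8151210367.
Correction |R − A(h/2)| = 2.099e-01; gap |A(h/2) − A(h)| = 2.099e-01.

5.815121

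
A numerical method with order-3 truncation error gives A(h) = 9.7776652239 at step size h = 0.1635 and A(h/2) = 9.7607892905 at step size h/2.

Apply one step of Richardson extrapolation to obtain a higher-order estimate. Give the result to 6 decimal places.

9.758378

With r = 3 the leading error scales as h^3, so the weight is 2^3 = 8.
8*9.7607892905 = 78.0863143240; subtract 9.7776652239 → 68.3086491001
68.3086491001 ÷ 7 = 9.7583784429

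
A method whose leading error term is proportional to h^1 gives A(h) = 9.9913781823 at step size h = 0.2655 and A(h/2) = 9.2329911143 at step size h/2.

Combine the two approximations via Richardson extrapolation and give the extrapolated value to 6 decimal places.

Error is O(h^1); halving h shrinks it by 2^1 = 2.
Numerator 2·A(h/2) − A(h) = 2·9.2329911143 − 9.9913781823 = 8.4746040463
Divide by 2^1 − 1 = 1.
Result: 8.4746040463

8.474604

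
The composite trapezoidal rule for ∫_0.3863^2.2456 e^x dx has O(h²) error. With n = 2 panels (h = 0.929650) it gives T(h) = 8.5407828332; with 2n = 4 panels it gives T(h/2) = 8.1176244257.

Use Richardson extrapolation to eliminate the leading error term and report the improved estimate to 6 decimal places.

7.976572

Error is O(h^2); halving h shrinks it by 2^2 = 4.
4·8.1176244257 = 32.4704977028; 32.4704977028 − 8.5407828332 = 23.9297148696
Denominator 4 − 1 = 3.
23.9297148696 ÷ 3 = 7.9765716232
Correction |R − A(h/2)| = 1.411e-01; gap |A(h/2) − A(h)| = 4.232e-01.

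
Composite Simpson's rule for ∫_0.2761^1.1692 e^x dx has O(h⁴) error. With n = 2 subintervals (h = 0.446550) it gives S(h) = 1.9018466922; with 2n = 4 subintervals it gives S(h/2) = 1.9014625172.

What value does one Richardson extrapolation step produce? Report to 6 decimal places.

1.901437

Error is O(h^4); halving h shrinks it by 2^4 = 16.
Top: 16(1.9014625172) − (1.9018466922) = 28.5215535830
Divide by 2^4 − 1 = 15.
R = 28.5215535830/15 = 1.9014369055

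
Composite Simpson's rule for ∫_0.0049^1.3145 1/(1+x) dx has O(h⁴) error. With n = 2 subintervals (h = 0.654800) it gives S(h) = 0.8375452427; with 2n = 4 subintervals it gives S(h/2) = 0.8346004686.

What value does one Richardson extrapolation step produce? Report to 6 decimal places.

Error is O(h^4); halving h shrinks it by 2^4 = 16.
16·0.8346004686 = 13.3536074976; subtract 0.8375452427 → 12.5160622549
12.5160622549 ÷ 15 = 0.8344041503
Correction |R − A(h/2)| = 1.963e-04; gap |A(h/2) − A(h)| = 2.945e-03.

0.834404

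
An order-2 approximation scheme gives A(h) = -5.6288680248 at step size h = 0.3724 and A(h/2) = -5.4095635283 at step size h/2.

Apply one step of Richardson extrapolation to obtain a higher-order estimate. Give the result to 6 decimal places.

The method has order 2: 2^2 = 4.
4×(-5.4095635283) = -21.6382541132; subtract (-5.6288680248) → -16.0093860884
Divide by 2^2 − 1 = 3.
(-16.0093860884) ÷ 3 = -5.3364620295

-5.336462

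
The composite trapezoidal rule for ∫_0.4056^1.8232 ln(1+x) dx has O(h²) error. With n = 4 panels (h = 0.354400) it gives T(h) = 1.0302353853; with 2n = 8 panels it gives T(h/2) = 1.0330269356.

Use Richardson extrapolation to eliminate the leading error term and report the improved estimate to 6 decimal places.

1.033957

r = 2: numerator weight 4, denominator 3.
Weighted: 4.1321077424 − 1.0302353853 = 3.1018723571
Extrapolated: 3.1018723571 / 3 = 1.0339574524
Gap between inputs: 2.792e-03; correction applied: +0.0009305168.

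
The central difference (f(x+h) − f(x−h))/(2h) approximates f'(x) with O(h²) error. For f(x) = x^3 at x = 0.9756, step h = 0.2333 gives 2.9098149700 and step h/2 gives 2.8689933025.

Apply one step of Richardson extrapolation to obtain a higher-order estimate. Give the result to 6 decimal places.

r = 2: numerator weight 4, denominator 3.
4·2.8689933025 = 11.4759732100; subtract 2.9098149700 → 8.5661582400
(4·2.8689933025 − 2.9098149700)/(4 − 1) = 2.8553860800
Gap between inputs: 4.082e-02; correction applied: −0.0136072225.

2.855386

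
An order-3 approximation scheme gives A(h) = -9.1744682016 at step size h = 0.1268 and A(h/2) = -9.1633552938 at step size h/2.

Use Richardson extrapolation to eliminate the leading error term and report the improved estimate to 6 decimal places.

-9.161768

With r = 3 the leading error scales as h^3, so the weight is 2^3 = 8.
Top: 8(-9.1633552938) − (-9.1744682016) = -64.1323741488
Extrapolated: (-64.1323741488) / 7 = -9.1617677355
Correction |R − A(h/2)| = 1.588e-03; gap |A(h/2) − A(h)| = 1.111e-02.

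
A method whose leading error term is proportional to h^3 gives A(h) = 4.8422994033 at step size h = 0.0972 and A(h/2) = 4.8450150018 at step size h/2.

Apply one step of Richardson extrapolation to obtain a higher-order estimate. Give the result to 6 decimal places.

Method order is 3; weight 2^3 = 8.
8*4.8450150018 − 4.8422994033 = 33.9178206111
(8*4.8450150018 − 4.8422994033)/(8 − 1) = 4.8454029444

4.845403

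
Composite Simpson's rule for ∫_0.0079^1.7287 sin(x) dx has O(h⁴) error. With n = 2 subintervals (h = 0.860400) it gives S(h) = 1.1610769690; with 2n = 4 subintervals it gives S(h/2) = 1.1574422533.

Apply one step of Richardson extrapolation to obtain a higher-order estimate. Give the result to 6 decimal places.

With r = 4 the leading error scales as h^4, so the weight is 2^4 = 16.
2^4·A(h/2) = 18.5190760528; minus A(h) gives 17.3579990838.
Denominator 16 − 1 = 15.
Result: 1.1571999389

1.157200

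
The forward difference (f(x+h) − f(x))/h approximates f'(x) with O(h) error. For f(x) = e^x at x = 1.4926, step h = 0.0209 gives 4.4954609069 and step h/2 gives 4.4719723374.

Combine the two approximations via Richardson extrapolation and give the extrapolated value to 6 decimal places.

4.448484

With r = 1 the leading error scales as h^1, so the weight is 2^1 = 2.
A(h/2) − A(h) = 4.4719723374 − 4.4954609069 = -0.0234885695
Correction (A(h/2) − A(h))/(2 − 1) = (-0.0234885695)/1 = -0.0234885695
R = 4.4719723374 − 0.0234885695 = 4.4484837679
Correction |R − A(h/2)| = 2.349e-02; gap |A(h/2) − A(h)| = 2.349e-02.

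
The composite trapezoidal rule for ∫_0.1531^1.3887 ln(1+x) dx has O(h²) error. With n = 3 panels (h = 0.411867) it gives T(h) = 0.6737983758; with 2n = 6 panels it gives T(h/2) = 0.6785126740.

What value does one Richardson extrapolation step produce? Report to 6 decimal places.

Error is O(h^2); halving h shrinks it by 2^2 = 4.
Top: 4(0.6785126740) − (0.6737983758) = 2.0402523202
Divide by 2^2 − 1 = 3.
2.0402523202 ÷ 3 = 0.6800841067
Correction |R − A(h/2)| = 1.571e-03; gap |A(h/2) − A(h)| = 4.714e-03.

0.680084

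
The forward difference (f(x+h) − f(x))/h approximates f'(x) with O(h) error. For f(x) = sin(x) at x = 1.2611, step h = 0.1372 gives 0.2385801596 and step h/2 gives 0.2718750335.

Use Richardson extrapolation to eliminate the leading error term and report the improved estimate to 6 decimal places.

Error is O(h^1); halving h shrinks it by 2^1 = 2.
2 × 0.2718750335 − 0.2385801596 = 0.3051699074
(2 × 0.2718750335 − 0.2385801596)/(2 − 1) = 0.3051699074

0.305170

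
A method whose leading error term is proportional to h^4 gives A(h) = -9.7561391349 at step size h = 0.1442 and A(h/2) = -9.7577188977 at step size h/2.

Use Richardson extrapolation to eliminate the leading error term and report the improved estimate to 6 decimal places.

The method has order 4: 2^4 = 16.
A(h/2) − A(h) = -9.7577188977 − (-9.7561391349) = -0.0015797628
Correction (A(h/2) − A(h))/(16 − 1) = (-0.0015797628)/15 = -0.0001053175
R = A(h/2) + (A(h/2) − A(h))/15 = -9.7577188977 − 0.0001053175 = -9.7578242152
Shift from A(h/2): −0.0001053175.

-9.757824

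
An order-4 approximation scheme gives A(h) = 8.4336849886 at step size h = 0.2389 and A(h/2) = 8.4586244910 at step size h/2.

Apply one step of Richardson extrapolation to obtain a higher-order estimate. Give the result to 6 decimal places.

8.460287

Order 4 gives 2^r = 16 and 2^r − 1 = 15.
16 × 8.4586244910 = 135.3379918560; 135.3379918560 − 8.4336849886 = 126.9043068674
Divide by 2^4 − 1 = 15.
Result: 8.4602871245
Correction |R − A(h/2)| = 1.663e-03; gap |A(h/2) − A(h)| = 2.494e-02.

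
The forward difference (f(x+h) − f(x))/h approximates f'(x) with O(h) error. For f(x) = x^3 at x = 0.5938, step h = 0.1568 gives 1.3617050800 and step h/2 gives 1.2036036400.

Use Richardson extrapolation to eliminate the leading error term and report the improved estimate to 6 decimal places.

1.045502

Leading term ∝ h^1; use weight 2 = 2^1.
Weighted: 2.4072072800 − 1.3617050800 = 1.0455022000
Divide by 2^1 − 1 = 1.
Result: 1.0455022000
Gap between inputs: 1.581e-01; correction applied: −0.1581014400.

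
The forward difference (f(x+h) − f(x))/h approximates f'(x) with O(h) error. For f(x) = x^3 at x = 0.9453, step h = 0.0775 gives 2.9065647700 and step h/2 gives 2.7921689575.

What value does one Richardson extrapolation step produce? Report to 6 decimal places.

The method has order 1: 2^1 = 2.
2×2.7921689575 = 5.5843379150; 5.5843379150 − 2.9065647700 = 2.6777731450
Denominator 2 − 1 = 1.
Extrapolated: 2.6777731450 / 1 = 2.6777731450

2.677773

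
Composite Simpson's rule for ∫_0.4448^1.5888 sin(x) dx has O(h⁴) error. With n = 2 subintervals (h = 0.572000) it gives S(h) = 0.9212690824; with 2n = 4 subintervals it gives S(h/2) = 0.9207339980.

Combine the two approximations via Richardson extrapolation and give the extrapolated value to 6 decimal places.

0.920698

Order 4 gives 2^r = 16 and 2^r − 1 = 15.
Top: 16(0.9207339980) − (0.9212690824) = 13.8104748856
Denominator 16 − 1 = 15.
13.8104748856 ÷ 15 = 0.9206983257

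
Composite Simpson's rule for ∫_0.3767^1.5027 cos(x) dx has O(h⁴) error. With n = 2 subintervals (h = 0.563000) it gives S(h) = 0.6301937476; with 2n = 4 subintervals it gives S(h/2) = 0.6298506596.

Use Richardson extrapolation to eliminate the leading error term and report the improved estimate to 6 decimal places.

0.629828

The method has order 4: 2^4 = 16.
Numerator 16*A(h/2) − A(h) = 16*0.6298506596 − 0.6301937476 = 9.4474168060
Denominator 16 − 1 = 15.
Extrapolated: 9.4474168060 / 15 = 0.6298277871
Correction |R − A(h/2)| = 2.287e-05; gap |A(h/2) − A(h)| = 3.431e-04.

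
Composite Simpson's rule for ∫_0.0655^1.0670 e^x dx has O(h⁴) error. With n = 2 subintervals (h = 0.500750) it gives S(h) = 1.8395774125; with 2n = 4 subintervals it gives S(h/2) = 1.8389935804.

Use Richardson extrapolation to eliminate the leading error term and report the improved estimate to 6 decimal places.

r = 4: numerator weight 16, denominator 15.
Weighted: 29.4238972864 − 1.8395774125 = 27.5843198739
Denominator 16 − 1 = 15.
(16 × 1.8389935804 − 1.8395774125)/(16 − 1) = 1.8389546583
Gap between inputs: 5.838e-04; correction applied: −0.0000389221.

1.838955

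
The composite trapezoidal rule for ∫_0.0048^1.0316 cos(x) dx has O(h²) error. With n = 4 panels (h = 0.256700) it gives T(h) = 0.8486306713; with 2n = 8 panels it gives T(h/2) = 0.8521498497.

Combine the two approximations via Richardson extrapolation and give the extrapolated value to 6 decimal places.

0.853323

r = 2: numerator weight 4, denominator 3.
Top: 4(0.8521498497) − (0.8486306713) = 2.5599687275
Divide by 2^2 − 1 = 3.
(4×0.8521498497 − 0.8486306713)/(4 − 1) = 0.8533229092
Correction |R − A(h/2)| = 1.173e-03; gap |A(h/2) − A(h)| = 3.519e-03.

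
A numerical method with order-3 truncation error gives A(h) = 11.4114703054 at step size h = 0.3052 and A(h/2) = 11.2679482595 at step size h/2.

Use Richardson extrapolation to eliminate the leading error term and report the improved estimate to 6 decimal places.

Order 3 gives 2^r = 8 and 2^r − 1 = 7.
2^3·A(h/2) = 90.1435860760; minus A(h) gives 78.7321157706.
Divide by 2^3 − 1 = 7.
So the Richardson estimate is 11.2474451101.
Shift from A(h/2): −0.0205031494.

11.247445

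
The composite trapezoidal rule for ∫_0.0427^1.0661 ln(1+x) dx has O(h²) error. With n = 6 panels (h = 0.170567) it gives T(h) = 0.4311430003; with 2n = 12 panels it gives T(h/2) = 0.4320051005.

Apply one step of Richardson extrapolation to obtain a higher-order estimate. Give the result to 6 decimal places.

0.432292

Error is O(h^2); halving h shrinks it by 2^2 = 4.
2^2 × A(h/2) = 1.7280204020; minus A(h) gives 1.2968774017.
R = 1.2968774017/3 = 0.4322924672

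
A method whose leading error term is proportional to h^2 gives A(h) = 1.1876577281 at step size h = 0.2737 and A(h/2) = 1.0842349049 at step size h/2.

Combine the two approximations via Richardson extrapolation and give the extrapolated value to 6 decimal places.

Error is O(h^2); halving h shrinks it by 2^2 = 4.
Weighted: 4.3369396196 − 1.1876577281 = 3.1492818915
Denominator 4 − 1 = 3.
Extrapolated: 3.1492818915 / 3 = 1.0497606305

1.049761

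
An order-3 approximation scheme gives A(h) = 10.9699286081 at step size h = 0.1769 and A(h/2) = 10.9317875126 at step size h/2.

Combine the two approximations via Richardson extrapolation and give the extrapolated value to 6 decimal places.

Error is O(h^3); halving h shrinks it by 2^3 = 8.
Top: 8(10.9317875126) − (10.9699286081) = 76.4843714927
(8·10.9317875126 − 10.9699286081)/(8 − 1) = 10.9263387847
Gap between inputs: 3.814e-02; correction applied: −0.0054487279.

10.926339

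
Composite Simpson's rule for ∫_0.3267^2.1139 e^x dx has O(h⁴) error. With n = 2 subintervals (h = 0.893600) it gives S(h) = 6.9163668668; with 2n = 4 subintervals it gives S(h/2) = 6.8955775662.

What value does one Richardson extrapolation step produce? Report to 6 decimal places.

Leading term ∝ h^4; use weight 16 = 2^4.
Weighted: 110.3292410592 − 6.9163668668 = 103.4128741924
Denominator 16 − 1 = 15.
103.4128741924 ÷ 15 = 6.8941916128

6.894192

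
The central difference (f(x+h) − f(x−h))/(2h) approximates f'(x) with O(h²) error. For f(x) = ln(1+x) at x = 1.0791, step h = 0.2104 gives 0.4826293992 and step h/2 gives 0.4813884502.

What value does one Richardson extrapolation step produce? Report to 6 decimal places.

0.480975

r = 2, so 2^r = 4.
Numerator 4 × A(h/2) − A(h) = 4 × 0.4813884502 − 0.4826293992 = 1.4429244016
Divide by 2^2 − 1 = 3.
Extrapolated: 1.4429244016 / 3 = 0.4809748005
Gap between inputs: 1.241e-03; correction applied: −0.0004136497.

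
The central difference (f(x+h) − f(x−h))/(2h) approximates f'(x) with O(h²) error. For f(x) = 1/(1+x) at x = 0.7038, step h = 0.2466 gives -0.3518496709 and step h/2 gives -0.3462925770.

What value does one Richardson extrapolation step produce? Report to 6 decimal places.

r = 2: numerator weight 4, denominator 3.
Difference of the inputs: -0.3462925770 − (-0.3518496709) = 0.0055570939
Correction (A(h/2) − A(h))/(4 − 1) = 0.0055570939/3 = 0.0018523646
R = -0.3462925770 + 0.0018523646 = -0.3444402124
Shift from A(h/2): +0.0018523646.

-0.344440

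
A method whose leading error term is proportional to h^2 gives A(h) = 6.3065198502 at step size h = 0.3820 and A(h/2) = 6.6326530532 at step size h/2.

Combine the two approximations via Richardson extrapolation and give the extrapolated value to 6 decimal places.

6.741364

r = 2: numerator weight 4, denominator 3.
4*6.6326530532 = 26.5306122128; subtract 6.3065198502 → 20.2240923626
Denominator 4 − 1 = 3.
(4*6.6326530532 − 6.3065198502)/(4 − 1) = 6.7413641209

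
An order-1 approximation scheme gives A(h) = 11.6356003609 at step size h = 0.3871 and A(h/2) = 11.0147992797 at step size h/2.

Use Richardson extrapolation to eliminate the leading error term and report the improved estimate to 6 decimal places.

10.393998

With r = 1 the leading error scales as h^1, so the weight is 2^1 = 2.
A(h/2) − A(h) = 11.0147992797 − 11.6356003609 = -0.6208010812
Divide by 2^1 − 1 = 1: (-0.6208010812)/1 = -0.6208010812
R = A(h/2) + (A(h/2) − A(h))/1 = 11.0147992797 − 0.6208010812 = 10.3939981985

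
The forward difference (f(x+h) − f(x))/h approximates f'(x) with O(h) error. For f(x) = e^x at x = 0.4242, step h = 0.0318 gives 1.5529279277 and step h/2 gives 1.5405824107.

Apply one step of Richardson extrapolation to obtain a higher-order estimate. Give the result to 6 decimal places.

Leading term ∝ h^1; use weight 2 = 2^1.
Numerator 2×A(h/2) − A(h) = 2×1.5405824107 − 1.5529279277 = 1.5282368937
Divide by 2^1 − 1 = 1.
Result: 1.5282368937

1.528237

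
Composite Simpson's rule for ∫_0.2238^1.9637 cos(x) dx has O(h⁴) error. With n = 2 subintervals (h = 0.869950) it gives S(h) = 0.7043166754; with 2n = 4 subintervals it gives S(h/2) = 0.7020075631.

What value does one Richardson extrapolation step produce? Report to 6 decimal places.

0.701854

Leading term ∝ h^4; use weight 16 = 2^4.
16 × 0.7020075631 = 11.2321210096; subtract 0.7043166754 → 10.5278043342
Denominator 16 − 1 = 15.
10.5278043342 ÷ 15 = 0.7018536223
Gap between inputs: 2.309e-03; correction applied: −0.0001539408.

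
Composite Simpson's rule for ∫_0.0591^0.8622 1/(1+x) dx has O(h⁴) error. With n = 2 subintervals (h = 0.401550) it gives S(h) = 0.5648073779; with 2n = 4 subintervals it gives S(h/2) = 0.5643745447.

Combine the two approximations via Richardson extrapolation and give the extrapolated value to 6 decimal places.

r = 4, so 2^r = 16.
Numerator 16·A(h/2) − A(h) = 16·0.5643745447 − 0.5648073779 = 8.4651853373
Divide by 2^4 − 1 = 15.
8.4651853373 ÷ 15 = 0.5643456892

0.564346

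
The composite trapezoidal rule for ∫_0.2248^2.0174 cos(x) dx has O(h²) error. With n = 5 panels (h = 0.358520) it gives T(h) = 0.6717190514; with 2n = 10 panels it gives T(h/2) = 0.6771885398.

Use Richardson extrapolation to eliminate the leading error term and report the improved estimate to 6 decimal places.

0.679012

Order 2 gives 2^r = 4 and 2^r − 1 = 3.
4×0.6771885398 − 0.6717190514 = 2.0370351078
R = 2.0370351078/3 = 0.6790117026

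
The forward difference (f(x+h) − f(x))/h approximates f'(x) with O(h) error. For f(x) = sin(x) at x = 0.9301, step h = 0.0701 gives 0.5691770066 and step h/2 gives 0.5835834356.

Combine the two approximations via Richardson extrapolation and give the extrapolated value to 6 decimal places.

With r = 1 the leading error scales as h^1, so the weight is 2^1 = 2.
2×0.5835834356 − 0.5691770066 = 0.5979898646
Divide by 2^1 − 1 = 1.
Extrapolated: 0.5979898646 / 1 = 0.5979898646

0.597990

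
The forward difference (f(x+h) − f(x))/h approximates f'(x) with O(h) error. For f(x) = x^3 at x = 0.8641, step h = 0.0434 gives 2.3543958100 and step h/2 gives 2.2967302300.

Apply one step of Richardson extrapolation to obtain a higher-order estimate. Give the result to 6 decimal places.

2.239065

r = 1, so 2^r = 2.
2×2.2967302300 = 4.5934604600; 4.5934604600 − 2.3543958100 = 2.2390646500
Extrapolated: 2.2390646500 / 1 = 2.2390646500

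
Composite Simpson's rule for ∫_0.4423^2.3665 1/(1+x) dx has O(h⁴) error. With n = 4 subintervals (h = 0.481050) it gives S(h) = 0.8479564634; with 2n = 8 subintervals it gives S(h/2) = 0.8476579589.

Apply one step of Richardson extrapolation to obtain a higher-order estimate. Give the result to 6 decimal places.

0.847638

With r = 4 the leading error scales as h^4, so the weight is 2^4 = 16.
Top: 16(0.8476579589) − (0.8479564634) = 12.7145708790
Divide by 2^4 − 1 = 15.
Result: 0.8476380586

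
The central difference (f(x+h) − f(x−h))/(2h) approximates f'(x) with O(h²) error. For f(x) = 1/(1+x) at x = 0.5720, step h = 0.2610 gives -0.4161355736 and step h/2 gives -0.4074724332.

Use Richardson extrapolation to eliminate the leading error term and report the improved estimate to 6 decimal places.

r = 2: numerator weight 4, denominator 3.
Top: 4(-0.4074724332) − (-0.4161355736) = -1.2137541592
Divide by 2^2 − 1 = 3.
(-1.2137541592) ÷ 3 = -0.4045847197

-0.404585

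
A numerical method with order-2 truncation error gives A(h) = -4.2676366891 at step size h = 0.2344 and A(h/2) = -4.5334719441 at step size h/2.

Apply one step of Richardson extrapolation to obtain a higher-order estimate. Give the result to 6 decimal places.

-4.622084

The method has order 2: 2^2 = 4.
Top: 4(-4.5334719441) − (-4.2676366891) = -13.8662510873
Extrapolated: (-13.8662510873) / 3 = -4.6220836958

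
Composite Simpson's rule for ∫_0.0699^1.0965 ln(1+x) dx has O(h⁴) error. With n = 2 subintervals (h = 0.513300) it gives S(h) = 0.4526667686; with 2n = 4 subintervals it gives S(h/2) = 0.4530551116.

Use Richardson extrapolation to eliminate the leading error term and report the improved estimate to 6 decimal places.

Error is O(h^4); halving h shrinks it by 2^4 = 16.
A(h/2) − A(h) = 0.4530551116 − 0.4526667686 = 0.0003883430
Correction (A(h/2) − A(h))/(16 − 1) = 0.0003883430/15 = 0.0000258895
R = A(h/2) + (A(h/2) − A(h))/15 = 0.4530551116 + 0.0000258895 = 0.4530810011
Gap between inputs: 3.883e-04; correction applied: +0.0000258895.

0.453081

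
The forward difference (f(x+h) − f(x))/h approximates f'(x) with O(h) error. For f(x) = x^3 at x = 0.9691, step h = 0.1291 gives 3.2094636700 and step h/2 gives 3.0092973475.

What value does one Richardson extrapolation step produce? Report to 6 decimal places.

r = 1, so 2^r = 2.
Top: 2(3.0092973475) − (3.2094636700) = 2.8091310250
Denominator 2 − 1 = 1.
Result: 2.8091310250

2.809131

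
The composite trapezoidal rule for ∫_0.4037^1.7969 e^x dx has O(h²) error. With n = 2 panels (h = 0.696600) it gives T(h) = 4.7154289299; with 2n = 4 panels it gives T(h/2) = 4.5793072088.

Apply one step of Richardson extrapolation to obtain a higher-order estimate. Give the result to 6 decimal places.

4.533933

r = 2, so 2^r = 4.
2^2×A(h/2) = 18.3172288352; minus A(h) gives 13.6017999053.
R = 13.6017999053/3 = 4.5339333018
Gap between inputs: 1.361e-01; correction applied: −0.0453739070.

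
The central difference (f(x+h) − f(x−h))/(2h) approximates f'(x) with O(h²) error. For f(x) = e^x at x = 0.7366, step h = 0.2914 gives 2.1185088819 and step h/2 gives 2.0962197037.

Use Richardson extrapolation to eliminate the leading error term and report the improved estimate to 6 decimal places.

2.088790

The method has order 2: 2^2 = 4.
4 × 2.0962197037 = 8.3848788148; 8.3848788148 − 2.1185088819 = 6.2663699329
Denominator 4 − 1 = 3.
Result: 2.0887899776
Gap between inputs: 2.229e-02; correction applied: −0.0074297261.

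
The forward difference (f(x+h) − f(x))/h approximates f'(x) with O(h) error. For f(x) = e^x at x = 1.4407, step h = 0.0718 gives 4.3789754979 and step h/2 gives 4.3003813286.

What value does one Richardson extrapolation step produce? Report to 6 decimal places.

Order 1 gives 2^r = 2 and 2^r − 1 = 1.
A(h/2) − A(h) = 4.3003813286 − 4.3789754979 = -0.0785941693
Divide by 2^1 − 1 = 1: (-0.0785941693)/1 = -0.0785941693
R = A(h/2) + (A(h/2) − A(h))/1 = 4.3003813286 − 0.0785941693 = 4.2217871593
Gap between inputs: 7.859e-02; correction applied: −0.0785941693.

4.221787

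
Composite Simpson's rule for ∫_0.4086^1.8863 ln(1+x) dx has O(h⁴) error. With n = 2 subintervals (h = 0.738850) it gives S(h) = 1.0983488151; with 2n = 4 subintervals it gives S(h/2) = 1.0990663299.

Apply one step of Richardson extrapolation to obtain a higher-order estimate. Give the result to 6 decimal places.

r = 4: numerator weight 16, denominator 15.
Numerator 16 × A(h/2) − A(h) = 16 × 1.0990663299 − 1.0983488151 = 16.4867124633
Denominator 16 − 1 = 15.
R = 16.4867124633/15 = 1.0991141642
Shift from A(h/2): +0.0000478343.

1.099114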